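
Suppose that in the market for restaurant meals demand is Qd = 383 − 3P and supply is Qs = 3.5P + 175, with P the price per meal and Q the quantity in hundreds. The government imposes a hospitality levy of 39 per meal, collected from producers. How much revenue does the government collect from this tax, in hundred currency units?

Tax revenue = 8736 hundred.

Without the tax, 383 − 3P = 3.5P + 175 gives 6.5P = 208, so P* = 32 and Q* = 287.
With the tax collected from producers, supply shifts: Qs = 3.5(P − 39) + 175.
Solving gives Q = 224 with buyers paying 53 and producers receiving 14 (the 39 wedge).
Revenue = t · Q = 39 · 224 = 8736.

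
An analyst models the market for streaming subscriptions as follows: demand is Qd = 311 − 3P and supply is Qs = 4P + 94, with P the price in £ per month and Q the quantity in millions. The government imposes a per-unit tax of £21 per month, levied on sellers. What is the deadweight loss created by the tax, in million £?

Deadweight loss = £378 million.

Before the tax: set 311 − 3P = 4P + 94 → P* = £31, Q* = 218.
With the tax collected from sellers, supply shifts: Qs = 4(P − 21) + 94.
New equilibrium: buyers pay £43, sellers receive £22, Q = 182. (Wedge: Pb − Ps = 21.)
Quantity falls by |ΔQ| = |218 − 182| = 36.
DWL = ½ · t · |ΔQ| = ½ · 21 · 36 = £378.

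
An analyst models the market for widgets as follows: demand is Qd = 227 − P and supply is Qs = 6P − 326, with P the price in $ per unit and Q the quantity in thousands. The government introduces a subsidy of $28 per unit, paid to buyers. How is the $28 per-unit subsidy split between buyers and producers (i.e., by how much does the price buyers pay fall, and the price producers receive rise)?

Buyers gain $24 per unit; producers gain $4 per unit.

Without the subsidy, 227 − P = 6P − 326 gives 7P = 553, so P* = $79 and Q* = 148.
With a per-unit subsidy paid to buyers, each effectively pays P − 28, so demand becomes Qd = 227 − (P − 28).
Solving gives Q = 172 with buyers paying $55 and producers receiving $83 (the $28 wedge).
Gain to buyers: $24; to producers: $4. (They sum to $28.)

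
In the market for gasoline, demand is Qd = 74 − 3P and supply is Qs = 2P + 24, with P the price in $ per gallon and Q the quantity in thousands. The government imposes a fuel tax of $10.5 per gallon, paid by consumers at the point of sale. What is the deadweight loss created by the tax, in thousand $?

Deadweight loss = $66.15 thousand.

Before the tax: set 74 − 3P = 2P + 24 → P* = $10, Q* = 44.
With the tax collected from consumers, demand (in seller-price terms) shifts: Qd = 74 − 3(P + 10.5).
Solving gives Q = 31.4 with consumers paying $14.2 and sellers receiving $3.7 (the $10.5 wedge).
Quantity falls by |ΔQ| = |44 − 31.4| = 12.6.
DWL = ½ · t · |ΔQ| = ½ · 10.5 · 12.6 = $66.15.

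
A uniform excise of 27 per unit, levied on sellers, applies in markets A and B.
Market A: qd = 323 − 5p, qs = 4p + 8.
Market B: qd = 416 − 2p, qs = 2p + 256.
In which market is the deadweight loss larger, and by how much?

Market A, by 445.5.

Market A: pre-tax p* = 35, q* = 148; post-tax q = 88; deadweight loss = 810.
Market B: pre-tax p* = 40, q* = 336; post-tax q = 309; deadweight loss = 364.5.
Difference: 810 vs 364.5 → market A is larger by 445.5.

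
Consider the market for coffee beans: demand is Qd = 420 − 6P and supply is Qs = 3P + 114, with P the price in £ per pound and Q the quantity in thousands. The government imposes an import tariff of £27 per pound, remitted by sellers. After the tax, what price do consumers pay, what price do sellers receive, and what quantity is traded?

Consumers pay £43; sellers receive £16; quantity = 162.

Before the tax: set 420 − 6P = 3P + 114 → P* = £34, Q* = 216.
With the tax collected from sellers, supply shifts: Qs = 3(P − 27) + 114.
New equilibrium: consumers pay £43, sellers receive £16, Q = 162. (Wedge: Pb − Ps = 27.)
The less price-elastic side of the market bears the larger share of a per-unit tax.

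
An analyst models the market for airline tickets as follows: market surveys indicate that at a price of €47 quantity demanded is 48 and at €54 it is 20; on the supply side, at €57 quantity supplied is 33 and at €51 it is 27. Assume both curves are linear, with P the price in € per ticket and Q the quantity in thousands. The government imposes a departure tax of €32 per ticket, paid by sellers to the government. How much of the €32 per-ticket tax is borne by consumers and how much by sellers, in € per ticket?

Demand slope: (20 − 48)/(54 − 47) = -4, so Qd = 236 − 4P.
Supply slope: (27 − 33)/(51 − 57) = 1, so Qs = P − 24.
Before the tax: set 236 − 4P = P − 24 → P* = €52, Q* = 28.
With the tax collected from sellers, supply shifts: Qs = (P − 32) − 24.
New equilibrium: consumers pay €58.4, sellers receive €26.4, Q = 2.4. (Wedge: Pb − Ps = 32.)
Burden on consumers: €6.4; on sellers: €25.6. (They sum to €32.)
The less price-elastic side of the market bears the larger share of a per-unit tax.

Consumers bear €6.4 per ticket; sellers bear €25.6 per ticket.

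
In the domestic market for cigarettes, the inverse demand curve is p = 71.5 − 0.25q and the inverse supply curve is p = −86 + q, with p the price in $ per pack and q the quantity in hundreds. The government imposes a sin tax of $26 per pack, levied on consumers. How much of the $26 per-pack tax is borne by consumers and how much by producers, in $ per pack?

Inverting to q(p) form: qd = 286 − 4p; qs = p + 86.
Without the tax, 286 − 4p = p + 86 gives 5p = 200, so p* = $40 and q* = 126.
With the tax collected from consumers, demand (in seller-price terms) shifts: qd = 286 − 4(p + 26).
New equilibrium: consumers pay $45.2, producers receive $19.2, q = 105.2. (Wedge: pb − ps = 26.)
Burden on consumers: $5.2; on producers: $20.8. (They sum to $26.)
The less price-elastic side of the market bears the larger share of a per-unit tax.

Consumers bear $5.2 per pack; producers bear $20.8 per pack.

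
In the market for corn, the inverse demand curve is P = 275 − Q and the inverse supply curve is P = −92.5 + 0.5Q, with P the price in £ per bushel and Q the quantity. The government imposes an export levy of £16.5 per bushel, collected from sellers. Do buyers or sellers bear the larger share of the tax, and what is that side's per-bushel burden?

Buyers bear the larger share: £11 per bushel.

Inverting to Q(P) form: Qd = 275 − P; Qs = 2P + 185.
Without the tax, 275 − P = 2P + 185 gives 3P = 90, so P* = £30 and Q* = 245.
With the tax collected from sellers, supply shifts: Qs = 2(P − 16.5) + 185.
Solving gives Q = 234 with buyers paying £41 and sellers receiving £24.5 (the £16.5 wedge).
Per-bushel burden: buyers £11, sellers £5.5.
Buyers take the larger share because demand is less price-elastic here (demand slope 1 vs supply slope 2).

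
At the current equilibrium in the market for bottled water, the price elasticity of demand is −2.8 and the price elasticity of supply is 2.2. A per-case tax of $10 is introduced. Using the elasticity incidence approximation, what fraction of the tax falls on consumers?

Consumers' share ≈ 0.44.

Incidence ratio: consumers' share ≈ εs / (εs + |εd|) = 2.2 / (2.2 + 2.8) = 0.44.
Supply is the less elastic side, so consumers bear the smaller share.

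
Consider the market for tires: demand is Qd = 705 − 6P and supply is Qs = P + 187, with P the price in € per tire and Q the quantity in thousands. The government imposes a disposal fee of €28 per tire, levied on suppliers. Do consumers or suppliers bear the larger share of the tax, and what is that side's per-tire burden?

Suppliers bear the larger share: €24 per tire.

Without the tax, 705 − 6P = P + 187 gives 7P = 518, so P* = €74 and Q* = 261.
With the tax collected from suppliers, supply shifts: Qs = (P − 28) + 187.
New equilibrium: consumers pay €78, suppliers receive €50, Q = 237. (Wedge: Pb − Ps = 28.)
Per-tire burden: consumers €4, suppliers €24.
Suppliers take the larger share because supply is less price-elastic here (demand slope 6 vs supply slope 1).
The less price-elastic side of the market bears the larger share of a per-unit tax.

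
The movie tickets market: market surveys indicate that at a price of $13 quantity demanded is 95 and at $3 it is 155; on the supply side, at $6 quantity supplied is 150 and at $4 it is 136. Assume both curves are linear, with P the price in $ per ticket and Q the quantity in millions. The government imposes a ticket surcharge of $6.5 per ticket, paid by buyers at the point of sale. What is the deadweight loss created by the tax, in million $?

Deadweight loss = $68.25 million.

Demand slope: (155 − 95)/(3 − 13) = -6, so Qd = 173 − 6P.
Supply slope: (136 − 150)/(4 − 6) = 7, so Qs = 7P + 108.
Before the tax: set 173 − 6P = 7P + 108 → P* = $5, Q* = 143.
With the tax collected from buyers, demand (in seller-price terms) shifts: Qd = 173 − 6(P + 6.5).
Solving gives Q = 122 with buyers paying $8.5 and sellers receiving $2 (the $6.5 wedge).
Quantity falls by |ΔQ| = |143 − 122| = 21.
DWL = ½ · t · |ΔQ| = ½ · 6.5 · 21 = $68.25.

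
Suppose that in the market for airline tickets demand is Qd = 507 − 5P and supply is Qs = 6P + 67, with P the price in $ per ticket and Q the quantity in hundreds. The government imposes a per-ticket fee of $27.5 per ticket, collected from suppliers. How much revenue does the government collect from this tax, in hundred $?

Tax revenue = $6380 hundred.

Before the tax: set 507 − 5P = 6P + 67 → P* = $40, Q* = 307.
With the tax collected from suppliers, supply shifts: Qs = 6(P − 27.5) + 67.
New equilibrium: consumers pay $55, suppliers receive $27.5, Q = 232. (Wedge: Pb − Ps = 27.5.)
Revenue = t · Q = 27.5 · 232 = $6380.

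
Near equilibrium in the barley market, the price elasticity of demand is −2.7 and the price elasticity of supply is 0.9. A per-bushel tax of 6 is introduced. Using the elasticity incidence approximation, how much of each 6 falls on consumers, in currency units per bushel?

Incidence ratio: consumers' share ≈ εs / (εs + |εd|) = 0.9 / (0.9 + 2.7) = 0.25.
So consumers bear ≈ 0.25 × 6 = 1.5; sellers bear 4.5.

Consumers bear ≈ 1.5 per bushel.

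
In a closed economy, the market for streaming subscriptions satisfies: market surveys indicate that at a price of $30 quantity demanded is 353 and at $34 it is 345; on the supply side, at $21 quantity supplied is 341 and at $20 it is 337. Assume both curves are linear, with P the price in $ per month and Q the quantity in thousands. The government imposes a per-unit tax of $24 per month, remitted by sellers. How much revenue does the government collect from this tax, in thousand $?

Tax revenue = $7896 thousand.

Demand slope: (345 − 353)/(34 − 30) = -2, so Qd = 413 − 2P.
Supply slope: (337 − 341)/(20 − 21) = 4, so Qs = 4P + 257.
Without the tax, 413 − 2P = 4P + 257 gives 6P = 156, so P* = $26 and Q* = 361.
With the tax collected from sellers, supply shifts: Qs = 4(P − 24) + 257.
Solving gives Q = 329 with buyers paying $42 and sellers receiving $18 (the $24 wedge).
Revenue = t · Q = 24 · 329 = $7896.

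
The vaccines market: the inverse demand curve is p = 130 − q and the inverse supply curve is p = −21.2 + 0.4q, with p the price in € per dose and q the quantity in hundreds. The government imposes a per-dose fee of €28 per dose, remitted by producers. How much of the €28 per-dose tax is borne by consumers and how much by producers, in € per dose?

Inverting to q(p) form: qd = 130 − p; qs = 2.5p + 53.
Before the tax: set 130 − p = 2.5p + 53 → p* = €22, q* = 108.
With the tax collected from producers, supply shifts: qs = 2.5(p − 28) + 53.
New equilibrium: consumers pay €42, producers receive €14, q = 88. (Wedge: pb − ps = 28.)
Burden on consumers: €20; on producers: €8. (They sum to €28.)

Consumers bear €20 per dose; producers bear €8 per dose.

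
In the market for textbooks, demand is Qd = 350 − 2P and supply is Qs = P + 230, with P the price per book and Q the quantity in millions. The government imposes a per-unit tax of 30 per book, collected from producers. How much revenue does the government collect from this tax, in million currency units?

Tax revenue = 7500 million.

Without the tax, 350 − 2P = P + 230 gives 3P = 120, so P* = 40 and Q* = 270.
With the tax collected from producers, supply shifts: Qs = (P − 30) + 230.
Solving gives Q = 250 with consumers paying 50 and producers receiving 20 (the 30 wedge).
Revenue = t · Q = 30 · 250 = 7500.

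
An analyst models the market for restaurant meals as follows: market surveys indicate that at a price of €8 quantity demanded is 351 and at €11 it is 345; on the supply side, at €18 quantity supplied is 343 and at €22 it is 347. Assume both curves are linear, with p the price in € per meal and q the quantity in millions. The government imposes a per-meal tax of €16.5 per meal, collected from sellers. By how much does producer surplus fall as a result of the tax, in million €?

Demand slope: (345 − 351)/(11 − 8) = -2, so qd = 367 − 2p.
Supply slope: (347 − 343)/(22 − 18) = 1, so qs = p + 325.
Before the tax: set 367 − 2p = p + 325 → p* = €14, q* = 339.
With the tax collected from sellers, supply shifts: qs = (p − 16.5) + 325.
Solving gives q = 328 with consumers paying €19.5 and sellers receiving €3 (the €16.5 wedge).
ΔPS is the trapezoid between Q = 328 and Q = 339 of height €11: ½ · (339 + 328) · 11 = €3668.5.

Producer surplus falls by €3668.5 million.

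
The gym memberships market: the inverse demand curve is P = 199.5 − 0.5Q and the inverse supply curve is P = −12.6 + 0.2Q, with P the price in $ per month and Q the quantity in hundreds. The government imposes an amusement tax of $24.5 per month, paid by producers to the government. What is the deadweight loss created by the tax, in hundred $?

Rewrite in direct form: Qd = 399 − 2P and Qs = 5P + 63.
Before the tax: set 399 − 2P = 5P + 63 → P* = $48, Q* = 303.
With the tax collected from producers, supply shifts: Qs = 5(P − 24.5) + 63.
Solving gives Q = 268 with consumers paying $65.5 and producers receiving $41 (the $24.5 wedge).
Quantity falls by |ΔQ| = |303 − 268| = 35.
DWL = ½ · t · |ΔQ| = ½ · 24.5 · 35 = $428.75.

Deadweight loss = $428.75 hundred.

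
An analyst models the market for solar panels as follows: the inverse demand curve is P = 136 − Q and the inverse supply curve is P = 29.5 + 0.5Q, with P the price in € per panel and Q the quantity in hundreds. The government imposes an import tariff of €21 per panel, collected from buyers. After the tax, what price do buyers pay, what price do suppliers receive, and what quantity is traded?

Rewrite in direct form: Qd = 136 − P and Qs = 2P − 59.
Without the tax, 136 − P = 2P − 59 gives 3P = 195, so P* = €65 and Q* = 71.
With the tax collected from buyers, demand (in seller-price terms) shifts: Qd = 136 − (P + 21).
New equilibrium: buyers pay €79, suppliers receive €58, Q = 57. (Wedge: Pb − Ps = 21.)
The less price-elastic side of the market bears the larger share of a per-unit tax.

Buyers pay €79; suppliers receive €58; quantity = 57.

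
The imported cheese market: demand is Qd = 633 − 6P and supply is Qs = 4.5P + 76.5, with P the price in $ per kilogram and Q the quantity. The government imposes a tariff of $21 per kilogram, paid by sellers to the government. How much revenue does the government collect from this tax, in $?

Tax revenue = $5481.

Without the tax, 633 − 6P = 4.5P + 76.5 gives 10.5P = 556.5, so P* = $53 and Q* = 315.
With the tax collected from sellers, supply shifts: Qs = 4.5(P − 21) + 76.5.
New equilibrium: consumers pay $62, sellers receive $41, Q = 261. (Wedge: Pb − Ps = 21.)
Revenue = t · Q = 21 · 261 = $5481.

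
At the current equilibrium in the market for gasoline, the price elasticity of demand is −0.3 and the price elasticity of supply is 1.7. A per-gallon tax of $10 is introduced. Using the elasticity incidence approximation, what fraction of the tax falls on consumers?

Incidence ratio: consumers' share ≈ εs / (εs + |εd|) = 1.7 / (1.7 + 0.3) = 0.85.
Supply is the more elastic side, so consumers bear the larger share.

Consumers' share ≈ 0.85.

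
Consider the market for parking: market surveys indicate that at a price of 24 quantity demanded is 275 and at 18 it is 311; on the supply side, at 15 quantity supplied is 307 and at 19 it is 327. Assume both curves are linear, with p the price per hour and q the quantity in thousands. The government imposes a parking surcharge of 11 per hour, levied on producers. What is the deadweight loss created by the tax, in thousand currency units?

Deadweight loss = 165 thousand.

Demand slope: (311 − 275)/(18 − 24) = -6, so qd = 419 − 6p.
Supply slope: (327 − 307)/(19 − 15) = 5, so qs = 5p + 232.
Before the tax: set 419 − 6p = 5p + 232 → p* = 17, q* = 317.
With the tax collected from producers, supply shifts: qs = 5(p − 11) + 232.
Solving gives q = 287 with consumers paying 22 and producers receiving 11 (the 11 wedge).
Quantity falls by |ΔQ| = |317 − 287| = 30.
DWL = ½ · t · |ΔQ| = ½ · 11 · 30 = 165.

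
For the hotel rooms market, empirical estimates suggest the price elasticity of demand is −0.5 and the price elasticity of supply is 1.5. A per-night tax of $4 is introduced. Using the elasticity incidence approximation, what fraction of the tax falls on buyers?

Buyers' share ≈ 0.75.

Incidence ratio: buyers' share ≈ εs / (εs + |εd|) = 1.5 / (1.5 + 0.5) = 0.75.
Supply is the more elastic side, so buyers bear the larger share.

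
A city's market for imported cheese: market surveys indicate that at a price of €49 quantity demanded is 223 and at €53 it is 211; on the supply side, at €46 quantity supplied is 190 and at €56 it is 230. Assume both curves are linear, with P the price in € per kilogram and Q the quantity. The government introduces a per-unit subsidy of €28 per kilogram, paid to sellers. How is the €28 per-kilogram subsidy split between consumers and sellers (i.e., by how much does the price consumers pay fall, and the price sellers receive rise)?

Consumers gain €16 per kilogram; sellers gain €12 per kilogram.

Demand slope: (211 − 223)/(53 − 49) = -3, so Qd = 370 − 3P.
Supply slope: (230 − 190)/(56 − 46) = 4, so Qs = 4P + 6.
Without the subsidy, 370 − 3P = 4P + 6 gives 7P = 364, so P* = €52 and Q* = 214.
With a per-unit subsidy paid to sellers, each receives P + 28 per unit sold, so supply becomes Qs = 4(P + 28) + 6.
Solving gives Q = 262 with consumers paying €36 and sellers receiving €64 (the €28 wedge).
Gain to consumers: €16; to sellers: €12. (They sum to €28.)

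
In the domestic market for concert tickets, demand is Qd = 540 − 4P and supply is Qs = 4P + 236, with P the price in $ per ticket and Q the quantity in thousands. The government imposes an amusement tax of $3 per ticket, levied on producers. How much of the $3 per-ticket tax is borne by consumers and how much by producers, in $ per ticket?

Before the tax: set 540 − 4P = 4P + 236 → P* = $38, Q* = 388.
With the tax collected from producers, supply shifts: Qs = 4(P − 3) + 236.
Solving gives Q = 382 with consumers paying $39.5 and producers receiving $36.5 (the $3 wedge).
Burden on consumers: $1.5; on producers: $1.5. (They sum to $3.)

Consumers bear $1.5 per ticket; producers bear $1.5 per ticket.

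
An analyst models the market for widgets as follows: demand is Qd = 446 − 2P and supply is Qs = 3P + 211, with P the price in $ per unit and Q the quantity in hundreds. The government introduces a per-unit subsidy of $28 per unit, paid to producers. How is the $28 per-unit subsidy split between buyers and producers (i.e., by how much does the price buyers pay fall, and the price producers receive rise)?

Without the subsidy, 446 − 2P = 3P + 211 gives 5P = 235, so P* = $47 and Q* = 352.
With a per-unit subsidy paid to producers, each receives P + 28 per unit sold, so supply becomes Qs = 3(P + 28) + 211.
Solving gives Q = 385.6 with buyers paying $30.2 and producers receiving $58.2 (the $28 wedge).
Gain to buyers: $16.8; to producers: $11.2. (They sum to $28.)

Buyers gain $16.8 per unit; producers gain $11.2 per unit.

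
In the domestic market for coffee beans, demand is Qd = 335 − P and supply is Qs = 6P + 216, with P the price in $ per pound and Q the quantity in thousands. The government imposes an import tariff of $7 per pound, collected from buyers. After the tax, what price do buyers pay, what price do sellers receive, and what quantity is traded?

Without the tax, 335 − P = 6P + 216 gives 7P = 119, so P* = $17 and Q* = 318.
With the tax collected from buyers, demand (in seller-price terms) shifts: Qd = 335 − (P + 7).
Solving gives Q = 312 with buyers paying $23 and sellers receiving $16 (the $7 wedge).

Buyers pay $23; sellers receive $16; quantity = 312.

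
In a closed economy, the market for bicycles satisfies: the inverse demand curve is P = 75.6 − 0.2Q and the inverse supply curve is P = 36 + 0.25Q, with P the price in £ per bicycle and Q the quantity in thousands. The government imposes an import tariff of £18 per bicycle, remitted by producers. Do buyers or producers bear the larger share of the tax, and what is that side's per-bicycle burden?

Producers bear the larger share: £10 per bicycle.

Inverting to Q(P) form: Qd = 378 − 5P; Qs = 4P − 144.
Before the tax: set 378 − 5P = 4P − 144 → P* = £58, Q* = 88.
With the tax collected from producers, supply shifts: Qs = 4(P − 18) − 144.
New equilibrium: buyers pay £66, producers receive £48, Q = 48. (Wedge: Pb − Ps = 18.)
Per-bicycle burden: buyers £8, producers £10.
Producers take the larger share because supply is less price-elastic here (demand slope 5 vs supply slope 4).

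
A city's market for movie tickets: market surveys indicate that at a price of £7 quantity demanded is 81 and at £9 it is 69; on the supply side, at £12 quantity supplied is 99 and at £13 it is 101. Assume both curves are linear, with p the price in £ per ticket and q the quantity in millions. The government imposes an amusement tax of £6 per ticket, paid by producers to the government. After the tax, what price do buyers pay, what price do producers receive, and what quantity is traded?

Buyers pay £7.5; producers receive £1.5; quantity = 78.

Demand slope: (69 − 81)/(9 − 7) = -6, so qd = 123 − 6p.
Supply slope: (101 − 99)/(13 − 12) = 2, so qs = 2p + 75.
Without the tax, 123 − 6p = 2p + 75 gives 8p = 48, so p* = £6 and q* = 87.
With the tax collected from producers, supply shifts: qs = 2(p − 6) + 75.
New equilibrium: buyers pay £7.5, producers receive £1.5, q = 78. (Wedge: pb − ps = 6.)
The less price-elastic side of the market bears the larger share of a per-unit tax.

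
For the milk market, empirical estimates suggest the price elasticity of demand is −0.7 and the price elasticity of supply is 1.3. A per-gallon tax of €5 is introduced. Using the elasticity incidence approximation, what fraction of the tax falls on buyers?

Incidence ratio: buyers' share ≈ εs / (εs + |εd|) = 1.3 / (1.3 + 0.7) = 0.65.
Supply is the more elastic side, so buyers bear the larger share.

Buyers' share ≈ 0.65.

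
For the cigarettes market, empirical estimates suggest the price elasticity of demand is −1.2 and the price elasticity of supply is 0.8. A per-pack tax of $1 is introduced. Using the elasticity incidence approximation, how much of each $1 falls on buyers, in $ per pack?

Buyers bear ≈ $0.4 per pack.

Incidence ratio: buyers' share ≈ εs / (εs + |εd|) = 0.8 / (0.8 + 1.2) = 0.4.
So buyers bear ≈ 0.4 × $1 = $0.4; sellers bear $0.6.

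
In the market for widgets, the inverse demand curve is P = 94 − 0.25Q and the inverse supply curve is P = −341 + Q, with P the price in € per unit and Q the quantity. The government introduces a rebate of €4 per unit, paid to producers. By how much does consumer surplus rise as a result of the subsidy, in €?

Consumer surplus rises by €279.68.

Inverting to Q(P) form: Qd = 376 − 4P; Qs = P + 341.
Before the subsidy: set 376 − 4P = P + 341 → P* = €7, Q* = 348.
With a per-unit subsidy paid to producers, each receives P + 4 per unit sold, so supply becomes Qs = (P + 4) + 341.
Solving gives Q = 351.2 with buyers paying €6.2 and producers receiving €10.2 (the €4 wedge).
ΔCS is the trapezoid between Q = 351.2 and Q = 348 of height €0.8: ½ · (348 + 351.2) · 0.8 = €279.68.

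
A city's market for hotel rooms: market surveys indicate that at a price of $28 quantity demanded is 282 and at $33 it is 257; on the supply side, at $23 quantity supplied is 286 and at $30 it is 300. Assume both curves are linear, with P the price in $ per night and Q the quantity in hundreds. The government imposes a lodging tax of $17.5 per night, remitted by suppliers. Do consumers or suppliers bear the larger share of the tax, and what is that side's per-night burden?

Suppliers bear the larger share: $12.5 per night.

Demand slope: (257 − 282)/(33 − 28) = -5, so Qd = 422 − 5P.
Supply slope: (300 − 286)/(30 − 23) = 2, so Qs = 2P + 240.
Without the tax, 422 − 5P = 2P + 240 gives 7P = 182, so P* = $26 and Q* = 292.
With the tax collected from suppliers, supply shifts: Qs = 2(P − 17.5) + 240.
Solving gives Q = 267 with consumers paying $31 and suppliers receiving $13.5 (the $17.5 wedge).
Per-night burden: consumers $5, suppliers $12.5.
Suppliers take the larger share because supply is less price-elastic here (demand slope 5 vs supply slope 2).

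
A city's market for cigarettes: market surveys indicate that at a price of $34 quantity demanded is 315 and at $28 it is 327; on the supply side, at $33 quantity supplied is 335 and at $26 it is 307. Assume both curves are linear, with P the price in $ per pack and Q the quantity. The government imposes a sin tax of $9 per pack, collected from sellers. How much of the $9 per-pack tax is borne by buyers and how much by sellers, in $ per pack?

Demand slope: (327 − 315)/(28 − 34) = -2, so Qd = 383 − 2P.
Supply slope: (307 − 335)/(26 − 33) = 4, so Qs = 4P + 203.
Without the tax, 383 − 2P = 4P + 203 gives 6P = 180, so P* = $30 and Q* = 323.
With the tax collected from sellers, supply shifts: Qs = 4(P − 9) + 203.
New equilibrium: buyers pay $36, sellers receive $27, Q = 311. (Wedge: Pb − Ps = 9.)
Burden on buyers: $6; on sellers: $3. (They sum to $9.)
The less price-elastic side of the market bears the larger share of a per-unit tax.

Buyers bear $6 per pack; sellers bear $3 per pack.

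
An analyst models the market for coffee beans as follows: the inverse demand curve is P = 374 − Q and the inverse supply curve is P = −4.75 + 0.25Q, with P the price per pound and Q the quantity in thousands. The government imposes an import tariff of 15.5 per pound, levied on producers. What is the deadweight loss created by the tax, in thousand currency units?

Inverting to Q(P) form: Qd = 374 − P; Qs = 4P + 19.
Without the tax, 374 − P = 4P + 19 gives 5P = 355, so P* = 71 and Q* = 303.
With the tax collected from producers, supply shifts: Qs = 4(P − 15.5) + 19.
New equilibrium: buyers pay 83.4, producers receive 67.9, Q = 290.6. (Wedge: Pb − Ps = 15.5.)
Quantity falls by |ΔQ| = |303 − 290.6| = 12.4.
DWL = ½ · t · |ΔQ| = ½ · 15.5 · 12.4 = 96.1.

Deadweight loss = 96.1 thousand.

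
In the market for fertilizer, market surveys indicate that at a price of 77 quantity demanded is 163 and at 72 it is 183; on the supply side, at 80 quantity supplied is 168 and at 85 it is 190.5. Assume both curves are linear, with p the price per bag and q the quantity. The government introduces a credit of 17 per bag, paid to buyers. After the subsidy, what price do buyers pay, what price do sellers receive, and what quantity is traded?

Buyers pay 69; sellers receive 86; quantity = 195.

Demand slope: (183 − 163)/(72 − 77) = -4, so qd = 471 − 4p.
Supply slope: (190.5 − 168)/(85 − 80) = 4.5, so qs = 4.5p − 192.
Before the subsidy: set 471 − 4p = 4.5p − 192 → p* = 78, q* = 159.
With a per-unit subsidy paid to buyers, each effectively pays p − 17, so demand becomes qd = 471 − 4(p − 17).
Solving gives q = 195 with buyers paying 69 and sellers receiving 86 (the 17 wedge).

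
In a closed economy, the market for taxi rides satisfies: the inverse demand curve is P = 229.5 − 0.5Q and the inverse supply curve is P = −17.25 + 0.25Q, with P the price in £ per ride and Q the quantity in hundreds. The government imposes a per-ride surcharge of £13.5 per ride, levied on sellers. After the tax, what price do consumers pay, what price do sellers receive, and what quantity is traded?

Consumers pay £74; sellers receive £60.5; quantity = 311.

Inverting to Q(P) form: Qd = 459 − 2P; Qs = 4P + 69.
Without the tax, 459 − 2P = 4P + 69 gives 6P = 390, so P* = £65 and Q* = 329.
With the tax collected from sellers, supply shifts: Qs = 4(P − 13.5) + 69.
Solving gives Q = 311 with consumers paying £74 and sellers receiving £60.5 (the £13.5 wedge).
The less price-elastic side of the market bears the larger share of a per-unit tax.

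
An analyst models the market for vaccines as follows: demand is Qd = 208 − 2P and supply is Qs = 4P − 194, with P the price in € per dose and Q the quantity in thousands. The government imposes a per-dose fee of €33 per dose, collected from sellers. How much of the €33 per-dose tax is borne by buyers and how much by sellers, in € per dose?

Without the tax, 208 − 2P = 4P − 194 gives 6P = 402, so P* = €67 and Q* = 74.
With the tax collected from sellers, supply shifts: Qs = 4(P − 33) − 194.
Solving gives Q = 30 with buyers paying €89 and sellers receiving €56 (the €33 wedge).
Burden on buyers: €22; on sellers: €11. (They sum to €33.)
The less price-elastic side of the market bears the larger share of a per-unit tax.

Buyers bear €22 per dose; sellers bear €11 per dose.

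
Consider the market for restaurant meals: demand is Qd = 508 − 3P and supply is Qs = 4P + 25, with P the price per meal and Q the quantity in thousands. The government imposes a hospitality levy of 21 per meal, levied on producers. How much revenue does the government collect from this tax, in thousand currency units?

Tax revenue = 5565 thousand.

Without the tax, 508 − 3P = 4P + 25 gives 7P = 483, so P* = 69 and Q* = 301.
With the tax collected from producers, supply shifts: Qs = 4(P − 21) + 25.
New equilibrium: consumers pay 81, producers receive 60, Q = 265. (Wedge: Pb − Ps = 21.)
Revenue = t · Q = 21 · 265 = 5565.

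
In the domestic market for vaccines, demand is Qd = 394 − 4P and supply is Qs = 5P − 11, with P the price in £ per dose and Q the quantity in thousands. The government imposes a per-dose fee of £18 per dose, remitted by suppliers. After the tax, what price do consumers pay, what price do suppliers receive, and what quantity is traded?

Before the tax: set 394 − 4P = 5P − 11 → P* = £45, Q* = 214.
With the tax collected from suppliers, supply shifts: Qs = 5(P − 18) − 11.
Solving gives Q = 174 with consumers paying £55 and suppliers receiving £37 (the £18 wedge).
The less price-elastic side of the market bears the larger share of a per-unit tax.

Consumers pay £55; suppliers receive £37; quantity = 174.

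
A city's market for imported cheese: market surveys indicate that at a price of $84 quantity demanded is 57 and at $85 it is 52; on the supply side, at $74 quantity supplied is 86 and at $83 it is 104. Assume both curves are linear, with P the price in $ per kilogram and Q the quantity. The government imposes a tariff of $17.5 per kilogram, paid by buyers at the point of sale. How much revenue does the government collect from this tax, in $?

Tax revenue = $1172.5.

Demand slope: (52 − 57)/(85 − 84) = -5, so Qd = 477 − 5P.
Supply slope: (104 − 86)/(83 − 74) = 2, so Qs = 2P − 62.
Before the tax: set 477 − 5P = 2P − 62 → P* = $77, Q* = 92.
With the tax collected from buyers, demand (in seller-price terms) shifts: Qd = 477 − 5(P + 17.5).
New equilibrium: buyers pay $82, sellers receive $64.5, Q = 67. (Wedge: Pb − Ps = 17.5.)
Revenue = t · Q = 17.5 · 67 = $1172.5.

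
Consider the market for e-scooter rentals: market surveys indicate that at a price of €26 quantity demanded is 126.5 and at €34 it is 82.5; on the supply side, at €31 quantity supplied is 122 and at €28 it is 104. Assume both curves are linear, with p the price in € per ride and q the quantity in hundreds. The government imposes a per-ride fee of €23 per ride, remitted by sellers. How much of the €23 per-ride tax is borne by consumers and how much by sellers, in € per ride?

Demand slope: (82.5 − 126.5)/(34 − 26) = -5.5, so qd = 269.5 − 5.5p.
Supply slope: (104 − 122)/(28 − 31) = 6, so qs = 6p − 64.
Before the tax: set 269.5 − 5.5p = 6p − 64 → p* = €29, q* = 110.
With the tax collected from sellers, supply shifts: qs = 6(p − 23) − 64.
Solving gives q = 44 with consumers paying €41 and sellers receiving €18 (the €23 wedge).
Burden on consumers: €12; on sellers: €11. (They sum to €23.)

Consumers bear €12 per ride; sellers bear €11 per ride.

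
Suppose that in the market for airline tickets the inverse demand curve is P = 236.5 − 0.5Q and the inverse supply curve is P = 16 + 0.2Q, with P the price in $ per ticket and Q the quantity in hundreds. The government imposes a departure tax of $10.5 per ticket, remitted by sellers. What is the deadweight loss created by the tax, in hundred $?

Rewrite in direct form: Qd = 473 − 2P and Qs = 5P − 80.
Without the tax, 473 − 2P = 5P − 80 gives 7P = 553, so P* = $79 and Q* = 315.
With the tax collected from sellers, supply shifts: Qs = 5(P − 10.5) − 80.
New equilibrium: consumers pay $86.5, sellers receive $76, Q = 300. (Wedge: Pb − Ps = 10.5.)
Quantity falls by |ΔQ| = |315 − 300| = 15.
DWL = ½ · t · |ΔQ| = ½ · 10.5 · 15 = $78.75.

Deadweight loss = $78.75 hundred.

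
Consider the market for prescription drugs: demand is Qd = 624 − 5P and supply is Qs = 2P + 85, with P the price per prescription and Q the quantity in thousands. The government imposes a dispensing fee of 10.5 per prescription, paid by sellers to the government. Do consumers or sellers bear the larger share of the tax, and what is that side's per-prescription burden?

Before the tax: set 624 − 5P = 2P + 85 → P* = 77, Q* = 239.
With the tax collected from sellers, supply shifts: Qs = 2(P − 10.5) + 85.
Solving gives Q = 224 with consumers paying 80 and sellers receiving 69.5 (the 10.5 wedge).
Per-prescription burden: consumers 3, sellers 7.5.
Sellers take the larger share because supply is less price-elastic here (demand slope 5 vs supply slope 2).

Sellers bear the larger share: 7.5 per prescription.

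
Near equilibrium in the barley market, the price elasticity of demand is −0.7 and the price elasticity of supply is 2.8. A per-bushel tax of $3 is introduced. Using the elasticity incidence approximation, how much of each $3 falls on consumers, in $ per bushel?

Consumers bear ≈ $2.4 per bushel.

Incidence ratio: consumers' share ≈ εs / (εs + |εd|) = 2.8 / (2.8 + 0.7) = 0.8.
So consumers bear ≈ 0.8 × $3 = $2.4; producers bear $0.6.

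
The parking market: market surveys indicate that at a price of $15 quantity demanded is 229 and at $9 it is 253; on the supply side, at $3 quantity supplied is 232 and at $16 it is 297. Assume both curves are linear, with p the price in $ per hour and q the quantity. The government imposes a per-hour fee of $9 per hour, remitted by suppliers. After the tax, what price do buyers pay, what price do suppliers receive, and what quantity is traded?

Buyers pay $13; suppliers receive $4; quantity = 237.

Demand slope: (253 − 229)/(9 − 15) = -4, so qd = 289 − 4p.
Supply slope: (297 − 232)/(16 − 3) = 5, so qs = 5p + 217.
Without the tax, 289 − 4p = 5p + 217 gives 9p = 72, so p* = $8 and q* = 257.
With the tax collected from suppliers, supply shifts: qs = 5(p − 9) + 217.
Solving gives q = 237 with buyers paying $13 and suppliers receiving $4 (the $9 wedge).
The less price-elastic side of the market bears the larger share of a per-unit tax.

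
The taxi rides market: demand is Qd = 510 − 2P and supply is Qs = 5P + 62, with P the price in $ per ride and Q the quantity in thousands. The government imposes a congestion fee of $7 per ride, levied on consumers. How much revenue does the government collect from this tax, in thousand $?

Without the tax, 510 − 2P = 5P + 62 gives 7P = 448, so P* = $64 and Q* = 382.
With the tax collected from consumers, demand (in seller-price terms) shifts: Qd = 510 − 2(P + 7).
New equilibrium: consumers pay $69, sellers receive $62, Q = 372. (Wedge: Pb − Ps = 7.)
Revenue = t · Q = 7 · 372 = $2604.

Tax revenue = $2604 thousand.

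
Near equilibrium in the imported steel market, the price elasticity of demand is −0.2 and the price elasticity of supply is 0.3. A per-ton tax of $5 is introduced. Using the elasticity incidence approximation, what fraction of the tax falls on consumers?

Consumers' share ≈ 0.6.

Incidence ratio: consumers' share ≈ εs / (εs + |εd|) = 0.3 / (0.3 + 0.2) = 0.6.
Supply is the more elastic side, so consumers bear the larger share.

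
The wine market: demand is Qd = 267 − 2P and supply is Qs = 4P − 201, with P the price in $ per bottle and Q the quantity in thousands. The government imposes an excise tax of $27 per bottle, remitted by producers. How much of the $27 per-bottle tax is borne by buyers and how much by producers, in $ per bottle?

Before the tax: set 267 − 2P = 4P − 201 → P* = $78, Q* = 111.
With the tax collected from producers, supply shifts: Qs = 4(P − 27) − 201.
Solving gives Q = 75 with buyers paying $96 and producers receiving $69 (the $27 wedge).
Burden on buyers: $18; on producers: $9. (They sum to $27.)
The less price-elastic side of the market bears the larger share of a per-unit tax.

Buyers bear $18 per bottle; producers bear $9 per bottle.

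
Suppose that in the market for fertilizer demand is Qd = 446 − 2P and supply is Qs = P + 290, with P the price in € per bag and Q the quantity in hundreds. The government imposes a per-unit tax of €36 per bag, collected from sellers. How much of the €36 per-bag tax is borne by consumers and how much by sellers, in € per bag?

Consumers bear €12 per bag; sellers bear €24 per bag.

Before the tax: set 446 − 2P = P + 290 → P* = €52, Q* = 342.
With the tax collected from sellers, supply shifts: Qs = (P − 36) + 290.
New equilibrium: consumers pay €64, sellers receive €28, Q = 318. (Wedge: Pb − Ps = 36.)
Burden on consumers: €12; on sellers: €24. (They sum to €36.)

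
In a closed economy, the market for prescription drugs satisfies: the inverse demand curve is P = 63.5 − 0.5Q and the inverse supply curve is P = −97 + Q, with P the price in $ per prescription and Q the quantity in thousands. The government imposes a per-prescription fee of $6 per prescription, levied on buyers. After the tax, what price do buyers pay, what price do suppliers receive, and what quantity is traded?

Inverting to Q(P) form: Qd = 127 − 2P; Qs = P + 97.
Before the tax: set 127 − 2P = P + 97 → P* = $10, Q* = 107.
With the tax collected from buyers, demand (in seller-price terms) shifts: Qd = 127 − 2(P + 6).
New equilibrium: buyers pay $12, suppliers receive $6, Q = 103. (Wedge: Pb − Ps = 6.)

Buyers pay $12; suppliers receive $6; quantity = 103.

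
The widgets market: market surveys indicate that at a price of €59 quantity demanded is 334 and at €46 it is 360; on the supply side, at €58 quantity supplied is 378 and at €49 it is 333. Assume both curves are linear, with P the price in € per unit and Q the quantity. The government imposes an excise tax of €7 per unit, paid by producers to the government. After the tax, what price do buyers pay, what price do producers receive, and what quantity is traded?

Demand slope: (360 − 334)/(46 − 59) = -2, so Qd = 452 − 2P.
Supply slope: (333 − 378)/(49 − 58) = 5, so Qs = 5P + 88.
Before the tax: set 452 − 2P = 5P + 88 → P* = €52, Q* = 348.
With the tax collected from producers, supply shifts: Qs = 5(P − 7) + 88.
New equilibrium: buyers pay €57, producers receive €50, Q = 338. (Wedge: Pb − Ps = 7.)
The less price-elastic side of the market bears the larger share of a per-unit tax.

Buyers pay €57; producers receive €50; quantity = 338.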